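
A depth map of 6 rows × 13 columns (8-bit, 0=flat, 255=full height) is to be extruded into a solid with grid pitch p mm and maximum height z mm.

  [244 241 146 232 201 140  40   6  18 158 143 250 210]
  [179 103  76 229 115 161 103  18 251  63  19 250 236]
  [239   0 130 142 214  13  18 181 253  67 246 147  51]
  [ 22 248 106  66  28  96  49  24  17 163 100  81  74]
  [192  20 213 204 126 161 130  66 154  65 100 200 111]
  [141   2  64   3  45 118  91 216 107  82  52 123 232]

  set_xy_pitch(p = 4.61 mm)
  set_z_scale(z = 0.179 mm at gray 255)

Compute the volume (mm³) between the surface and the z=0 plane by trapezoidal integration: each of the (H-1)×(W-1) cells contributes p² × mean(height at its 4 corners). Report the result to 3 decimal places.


height_mm = gray/255 × 0.179; cell vol = 4.61² × mean(4 corners)
unit = 4.61² × 0.179 / (4×255) = 0.00372954 mm³ per gray-sum
row 0: Σ corner-gray over 12 cells = 6795  → 25.3422
row 1: Σ corner-gray over 12 cells = 6303  → 23.5073
row 2: Σ corner-gray over 12 cells = 5164  → 19.2593
row 3: Σ corner-gray over 12 cells = 5233  → 19.5167
row 4: Σ corner-gray over 12 cells = 5360  → 19.9903
Σ rows: total corner-gray = 28855  → 107.6157 mm³

107.616


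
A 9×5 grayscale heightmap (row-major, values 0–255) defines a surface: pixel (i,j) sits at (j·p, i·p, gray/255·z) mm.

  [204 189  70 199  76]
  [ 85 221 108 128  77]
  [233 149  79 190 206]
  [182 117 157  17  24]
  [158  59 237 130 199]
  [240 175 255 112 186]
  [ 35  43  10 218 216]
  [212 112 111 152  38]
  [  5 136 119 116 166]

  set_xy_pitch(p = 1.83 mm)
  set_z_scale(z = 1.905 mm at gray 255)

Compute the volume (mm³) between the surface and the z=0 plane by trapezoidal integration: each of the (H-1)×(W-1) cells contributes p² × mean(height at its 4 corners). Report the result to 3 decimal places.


height_mm = gray/255 × 1.905; cell vol = 1.83² × mean(4 corners)
unit = 1.83² × 1.905 / (4×255) = 0.00625456 mm³ per gray-sum
row 0: Σ corner-gray over 4 cells = 2272  → 14.2104
row 1: Σ corner-gray over 4 cells = 2351  → 14.7045
row 2: Σ corner-gray over 4 cells = 2063  → 12.9032
row 3: Σ corner-gray over 4 cells = 1997  → 12.4904
row 4: Σ corner-gray over 4 cells = 2719  → 17.0062
row 5: Σ corner-gray over 4 cells = 2303  → 14.4043
row 6: Σ corner-gray over 4 cells = 1793  → 11.2144
row 7: Σ corner-gray over 4 cells = 1913  → 11.9650
Σ rows: total corner-gray = 17411  → 108.8982 mm³

108.898


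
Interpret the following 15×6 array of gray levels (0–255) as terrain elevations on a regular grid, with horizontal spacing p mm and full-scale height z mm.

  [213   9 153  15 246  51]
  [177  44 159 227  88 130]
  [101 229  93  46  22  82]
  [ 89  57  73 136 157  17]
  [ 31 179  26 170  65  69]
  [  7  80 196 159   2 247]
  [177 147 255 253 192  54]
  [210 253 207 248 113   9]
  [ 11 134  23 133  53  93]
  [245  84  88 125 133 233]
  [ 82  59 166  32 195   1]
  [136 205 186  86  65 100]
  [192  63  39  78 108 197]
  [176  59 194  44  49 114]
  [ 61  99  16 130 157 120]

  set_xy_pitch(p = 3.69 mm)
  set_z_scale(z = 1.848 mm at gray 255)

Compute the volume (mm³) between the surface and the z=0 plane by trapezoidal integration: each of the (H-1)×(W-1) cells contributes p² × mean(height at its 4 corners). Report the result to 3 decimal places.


height_mm = gray/255 × 1.848; cell vol = 3.69² × mean(4 corners)
unit = 3.69² × 1.848 / (4×255) = 0.0246692 mm³ per gray-sum
row 0: Σ corner-gray over 5 cells = 2453  → 60.5135
row 1: Σ corner-gray over 5 cells = 2306  → 56.8871
row 2: Σ corner-gray over 5 cells = 1915  → 47.2415
row 3: Σ corner-gray over 5 cells = 1932  → 47.6608
row 4: Σ corner-gray over 5 cells = 2108  → 52.0026
row 5: Σ corner-gray over 5 cells = 3053  → 75.3150
row 6: Σ corner-gray over 5 cells = 3786  → 93.3975
row 7: Σ corner-gray over 5 cells = 2651  → 65.3980
row 8: Σ corner-gray over 5 cells = 2128  → 52.4960
row 9: Σ corner-gray over 5 cells = 2325  → 57.3558
row 10: Σ corner-gray over 5 cells = 2307  → 56.9118
row 11: Σ corner-gray over 5 cells = 2285  → 56.3691
row 12: Σ corner-gray over 5 cells = 1947  → 48.0309
row 13: Σ corner-gray over 5 cells = 1967  → 48.5243
Σ rows: total corner-gray = 33163  → 818.1037 mm³

818.104


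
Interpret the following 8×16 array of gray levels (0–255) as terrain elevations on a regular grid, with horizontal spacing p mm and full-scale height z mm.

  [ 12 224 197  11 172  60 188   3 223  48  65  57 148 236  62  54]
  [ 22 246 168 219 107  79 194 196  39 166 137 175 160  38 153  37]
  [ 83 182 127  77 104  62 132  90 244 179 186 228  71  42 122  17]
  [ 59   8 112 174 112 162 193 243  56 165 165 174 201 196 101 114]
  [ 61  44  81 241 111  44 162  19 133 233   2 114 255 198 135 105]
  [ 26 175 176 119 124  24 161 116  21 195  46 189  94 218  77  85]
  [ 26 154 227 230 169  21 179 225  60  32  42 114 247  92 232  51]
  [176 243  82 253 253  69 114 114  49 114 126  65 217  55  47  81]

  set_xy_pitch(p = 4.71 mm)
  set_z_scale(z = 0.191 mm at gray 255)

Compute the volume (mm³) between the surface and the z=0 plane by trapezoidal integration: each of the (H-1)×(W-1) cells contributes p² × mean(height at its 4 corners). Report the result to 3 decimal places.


height_mm = gray/255 × 0.191; cell vol = 4.71² × mean(4 corners)
unit = 4.71² × 0.191 / (4×255) = 0.00415408 mm³ per gray-sum
row 0: Σ corner-gray over 15 cells = 7667  → 31.8493
row 1: Σ corner-gray over 15 cells = 8005  → 33.2534
row 2: Σ corner-gray over 15 cells = 8089  → 33.6024
row 3: Σ corner-gray over 15 cells = 8007  → 33.2617
row 4: Σ corner-gray over 15 cells = 7291  → 30.2874
row 5: Σ corner-gray over 15 cells = 7706  → 32.0114
row 6: Σ corner-gray over 15 cells = 7984  → 33.1662
Σ rows: total corner-gray = 54749  → 227.4318 mm³

227.432


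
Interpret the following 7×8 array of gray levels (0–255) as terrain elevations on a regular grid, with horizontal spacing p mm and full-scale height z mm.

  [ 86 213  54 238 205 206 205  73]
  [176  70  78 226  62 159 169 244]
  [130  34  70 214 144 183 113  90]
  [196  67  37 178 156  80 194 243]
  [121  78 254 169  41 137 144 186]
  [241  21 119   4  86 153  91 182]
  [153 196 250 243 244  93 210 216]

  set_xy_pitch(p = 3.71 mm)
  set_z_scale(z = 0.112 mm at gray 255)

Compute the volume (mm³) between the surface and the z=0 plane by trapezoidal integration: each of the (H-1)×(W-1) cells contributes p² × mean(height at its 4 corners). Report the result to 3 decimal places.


34.737

height_mm = gray/255 × 0.112; cell vol = 3.71² × mean(4 corners)
unit = 3.71² × 0.112 / (4×255) = 0.00151135 mm³ per gray-sum
row 0: Σ corner-gray over 7 cells = 4349  → 6.5729
row 1: Σ corner-gray over 7 cells = 3684  → 5.5678
row 2: Σ corner-gray over 7 cells = 3599  → 5.4394
row 3: Σ corner-gray over 7 cells = 3816  → 5.7673
row 4: Σ corner-gray over 7 cells = 3324  → 5.0237
row 5: Σ corner-gray over 7 cells = 4212  → 6.3658
Σ rows: total corner-gray = 22984  → 34.7369 mm³


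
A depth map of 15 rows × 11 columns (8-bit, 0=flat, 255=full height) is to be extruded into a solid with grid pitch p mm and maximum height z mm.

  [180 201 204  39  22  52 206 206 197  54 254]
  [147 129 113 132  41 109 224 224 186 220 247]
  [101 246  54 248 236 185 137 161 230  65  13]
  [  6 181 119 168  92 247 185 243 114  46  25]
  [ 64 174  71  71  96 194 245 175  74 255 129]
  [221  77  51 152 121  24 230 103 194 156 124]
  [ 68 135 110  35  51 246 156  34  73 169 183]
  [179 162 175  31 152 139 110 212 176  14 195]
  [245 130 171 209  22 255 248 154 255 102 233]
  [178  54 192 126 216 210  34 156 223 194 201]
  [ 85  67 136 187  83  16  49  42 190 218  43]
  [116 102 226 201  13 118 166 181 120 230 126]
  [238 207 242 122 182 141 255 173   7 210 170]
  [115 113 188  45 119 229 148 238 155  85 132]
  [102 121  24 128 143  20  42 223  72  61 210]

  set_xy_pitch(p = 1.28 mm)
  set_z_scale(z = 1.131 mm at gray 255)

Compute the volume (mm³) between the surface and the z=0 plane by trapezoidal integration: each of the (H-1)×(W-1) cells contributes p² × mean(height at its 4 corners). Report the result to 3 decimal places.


height_mm = gray/255 × 1.131; cell vol = 1.28² × mean(4 corners)
unit = 1.28² × 1.131 / (4×255) = 0.0018167 mm³ per gray-sum
row 0: Σ corner-gray over 10 cells = 5946  → 10.8021
row 1: Σ corner-gray over 10 cells = 6388  → 11.6051
row 2: Σ corner-gray over 10 cells = 6059  → 11.0074
row 3: Σ corner-gray over 10 cells = 5724  → 10.3988
row 4: Σ corner-gray over 10 cells = 5464  → 9.9264
row 5: Σ corner-gray over 10 cells = 4830  → 8.7746
row 6: Σ corner-gray over 10 cells = 4985  → 9.0562
row 7: Σ corner-gray over 10 cells = 6286  → 11.4198
row 8: Σ corner-gray over 10 cells = 6759  → 12.2791
row 9: Σ corner-gray over 10 cells = 5293  → 9.6158
row 10: Σ corner-gray over 10 cells = 5060  → 9.1925
row 11: Σ corner-gray over 10 cells = 6442  → 11.7032
row 12: Σ corner-gray over 10 cells = 6373  → 11.5778
row 13: Σ corner-gray over 10 cells = 4867  → 8.8419
Σ rows: total corner-gray = 80476  → 146.2005 mm³

146.200


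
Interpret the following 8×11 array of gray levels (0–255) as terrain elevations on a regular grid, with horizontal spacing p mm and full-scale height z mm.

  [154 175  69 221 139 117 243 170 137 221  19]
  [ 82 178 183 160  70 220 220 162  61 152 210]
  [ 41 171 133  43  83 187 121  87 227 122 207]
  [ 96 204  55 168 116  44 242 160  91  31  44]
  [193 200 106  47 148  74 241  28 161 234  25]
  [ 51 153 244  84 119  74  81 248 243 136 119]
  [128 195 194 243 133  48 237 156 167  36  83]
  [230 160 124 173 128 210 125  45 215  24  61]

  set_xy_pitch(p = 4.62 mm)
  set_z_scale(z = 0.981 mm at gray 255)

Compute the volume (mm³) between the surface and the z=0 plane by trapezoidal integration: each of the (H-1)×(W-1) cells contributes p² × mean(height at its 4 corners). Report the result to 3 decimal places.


height_mm = gray/255 × 0.981; cell vol = 4.62² × mean(4 corners)
unit = 4.62² × 0.981 / (4×255) = 0.0205283 mm³ per gray-sum
row 0: Σ corner-gray over 10 cells = 6261  → 128.5276
row 1: Σ corner-gray over 10 cells = 5700  → 117.0113
row 2: Σ corner-gray over 10 cells = 4958  → 101.7793
row 3: Σ corner-gray over 10 cells = 5058  → 103.8321
row 4: Σ corner-gray over 10 cells = 5630  → 115.5743
row 5: Σ corner-gray over 10 cells = 5963  → 122.4102
row 6: Σ corner-gray over 10 cells = 5728  → 117.5860
Σ rows: total corner-gray = 39298  → 806.7208 mm³

806.721


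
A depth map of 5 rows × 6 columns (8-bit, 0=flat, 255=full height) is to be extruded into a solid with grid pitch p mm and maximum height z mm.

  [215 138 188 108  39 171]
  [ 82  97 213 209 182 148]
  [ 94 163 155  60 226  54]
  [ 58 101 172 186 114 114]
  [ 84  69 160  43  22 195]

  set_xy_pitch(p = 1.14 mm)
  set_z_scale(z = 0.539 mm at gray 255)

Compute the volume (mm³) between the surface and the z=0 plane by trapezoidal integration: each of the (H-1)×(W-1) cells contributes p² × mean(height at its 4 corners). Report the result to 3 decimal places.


7.424

height_mm = gray/255 × 0.539; cell vol = 1.14² × mean(4 corners)
unit = 1.14² × 0.539 / (4×255) = 0.000686749 mm³ per gray-sum
row 0: Σ corner-gray over 5 cells = 2964  → 2.0355
row 1: Σ corner-gray over 5 cells = 2988  → 2.0520
row 2: Σ corner-gray over 5 cells = 2674  → 1.8364
row 3: Σ corner-gray over 5 cells = 2185  → 1.5005
Σ rows: total corner-gray = 10811  → 7.4244 mm³


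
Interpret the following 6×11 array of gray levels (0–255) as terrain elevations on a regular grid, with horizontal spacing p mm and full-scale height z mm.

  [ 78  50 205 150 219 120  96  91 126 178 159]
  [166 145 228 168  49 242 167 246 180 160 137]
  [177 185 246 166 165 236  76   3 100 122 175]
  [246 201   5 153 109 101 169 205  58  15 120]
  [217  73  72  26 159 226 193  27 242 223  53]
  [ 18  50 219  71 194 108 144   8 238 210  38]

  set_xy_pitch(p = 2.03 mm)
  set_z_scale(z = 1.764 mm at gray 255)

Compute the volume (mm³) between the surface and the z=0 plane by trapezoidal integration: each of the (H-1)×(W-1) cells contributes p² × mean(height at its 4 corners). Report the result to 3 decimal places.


202.349

height_mm = gray/255 × 1.764; cell vol = 2.03² × mean(4 corners)
unit = 2.03² × 1.764 / (4×255) = 0.00712673 mm³ per gray-sum
row 0: Σ corner-gray over 10 cells = 6180  → 44.0432
row 1: Σ corner-gray over 10 cells = 6423  → 45.7750
row 2: Σ corner-gray over 10 cells = 5348  → 38.1138
row 3: Σ corner-gray over 10 cells = 5150  → 36.7027
row 4: Σ corner-gray over 10 cells = 5292  → 37.7147
Σ rows: total corner-gray = 28393  → 202.3493 mm³


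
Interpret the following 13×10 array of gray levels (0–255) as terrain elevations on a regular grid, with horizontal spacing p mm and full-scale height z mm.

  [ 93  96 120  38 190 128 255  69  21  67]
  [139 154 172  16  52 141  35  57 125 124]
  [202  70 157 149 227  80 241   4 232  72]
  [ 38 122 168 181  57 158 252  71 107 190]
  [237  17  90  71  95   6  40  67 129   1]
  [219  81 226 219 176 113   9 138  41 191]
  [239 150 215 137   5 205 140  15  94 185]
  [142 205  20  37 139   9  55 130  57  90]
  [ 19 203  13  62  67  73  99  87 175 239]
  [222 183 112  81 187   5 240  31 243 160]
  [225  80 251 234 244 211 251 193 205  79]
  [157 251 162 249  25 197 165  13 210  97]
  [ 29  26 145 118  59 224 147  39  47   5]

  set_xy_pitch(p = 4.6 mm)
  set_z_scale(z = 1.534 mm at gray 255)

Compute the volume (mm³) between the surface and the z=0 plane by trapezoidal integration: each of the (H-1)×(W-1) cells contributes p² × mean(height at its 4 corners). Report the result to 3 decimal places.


height_mm = gray/255 × 1.534; cell vol = 4.6² × mean(4 corners)
unit = 4.6² × 1.534 / (4×255) = 0.031823 mm³ per gray-sum
row 0: Σ corner-gray over 9 cells = 3761  → 119.6862
row 1: Σ corner-gray over 9 cells = 4361  → 138.7800
row 2: Σ corner-gray over 9 cells = 5054  → 160.8333
row 3: Σ corner-gray over 9 cells = 3728  → 118.6361
row 4: Σ corner-gray over 9 cells = 3684  → 117.2359
row 5: Σ corner-gray over 9 cells = 4762  → 151.5410
row 6: Σ corner-gray over 9 cells = 3882  → 123.5368
row 7: Σ corner-gray over 9 cells = 3352  → 106.6706
row 8: Σ corner-gray over 9 cells = 4362  → 138.8118
row 9: Σ corner-gray over 9 cells = 6188  → 196.9206
row 10: Σ corner-gray over 9 cells = 6440  → 204.9400
row 11: Σ corner-gray over 9 cells = 4442  → 141.3577
Σ rows: total corner-gray = 54016  → 1718.9501 mm³

1718.950


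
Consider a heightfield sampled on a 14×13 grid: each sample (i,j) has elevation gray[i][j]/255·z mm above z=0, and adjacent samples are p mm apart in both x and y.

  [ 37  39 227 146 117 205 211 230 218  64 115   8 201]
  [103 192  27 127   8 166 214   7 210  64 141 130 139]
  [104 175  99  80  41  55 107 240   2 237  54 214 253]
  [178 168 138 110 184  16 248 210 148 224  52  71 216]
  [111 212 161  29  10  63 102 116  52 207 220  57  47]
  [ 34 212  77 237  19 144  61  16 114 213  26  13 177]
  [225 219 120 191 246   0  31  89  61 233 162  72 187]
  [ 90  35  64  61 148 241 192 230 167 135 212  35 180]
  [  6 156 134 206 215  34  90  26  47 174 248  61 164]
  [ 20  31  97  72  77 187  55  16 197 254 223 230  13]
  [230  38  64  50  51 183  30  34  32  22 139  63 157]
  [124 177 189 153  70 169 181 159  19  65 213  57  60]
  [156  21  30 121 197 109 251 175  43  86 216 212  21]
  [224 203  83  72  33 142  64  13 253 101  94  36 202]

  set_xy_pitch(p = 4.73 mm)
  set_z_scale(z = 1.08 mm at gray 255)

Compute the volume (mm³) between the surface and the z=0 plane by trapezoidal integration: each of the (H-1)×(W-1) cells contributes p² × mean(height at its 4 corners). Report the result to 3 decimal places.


1792.164

height_mm = gray/255 × 1.08; cell vol = 4.73² × mean(4 corners)
unit = 4.73² × 1.08 / (4×255) = 0.023689 mm³ per gray-sum
row 0: Σ corner-gray over 12 cells = 6212  → 147.1558
row 1: Σ corner-gray over 12 cells = 5779  → 136.8985
row 2: Σ corner-gray over 12 cells = 6497  → 153.9071
row 3: Σ corner-gray over 12 cells = 6148  → 145.6397
row 4: Σ corner-gray over 12 cells = 5091  → 120.6005
row 5: Σ corner-gray over 12 cells = 5735  → 135.8561
row 6: Σ corner-gray over 12 cells = 6570  → 155.6364
row 7: Σ corner-gray over 12 cells = 6262  → 148.3402
row 8: Σ corner-gray over 12 cells = 5863  → 138.8883
row 9: Σ corner-gray over 12 cells = 4710  → 111.5750
row 10: Σ corner-gray over 12 cells = 4887  → 115.7679
row 11: Σ corner-gray over 12 cells = 6187  → 146.5636
row 12: Σ corner-gray over 12 cells = 5713  → 135.3350
Σ rows: total corner-gray = 75654  → 1792.1640 mm³


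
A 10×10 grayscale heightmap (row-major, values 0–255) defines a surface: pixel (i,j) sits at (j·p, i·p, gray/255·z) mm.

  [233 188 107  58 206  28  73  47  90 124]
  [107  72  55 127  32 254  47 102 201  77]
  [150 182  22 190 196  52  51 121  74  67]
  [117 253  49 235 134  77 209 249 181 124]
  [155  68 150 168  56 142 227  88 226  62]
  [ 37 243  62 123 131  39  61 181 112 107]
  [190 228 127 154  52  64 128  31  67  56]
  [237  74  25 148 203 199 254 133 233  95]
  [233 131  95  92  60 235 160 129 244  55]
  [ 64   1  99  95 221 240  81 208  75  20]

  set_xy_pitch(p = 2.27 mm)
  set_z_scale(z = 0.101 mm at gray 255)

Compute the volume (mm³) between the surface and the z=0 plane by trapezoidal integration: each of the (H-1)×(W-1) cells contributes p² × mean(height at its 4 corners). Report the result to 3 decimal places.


21.351

height_mm = gray/255 × 0.101; cell vol = 2.27² × mean(4 corners)
unit = 2.27² × 0.101 / (4×255) = 0.000510238 mm³ per gray-sum
row 0: Σ corner-gray over 9 cells = 3915  → 1.9976
row 1: Σ corner-gray over 9 cells = 3957  → 2.0190
row 2: Σ corner-gray over 9 cells = 5008  → 2.5553
row 3: Σ corner-gray over 9 cells = 5482  → 2.7971
row 4: Σ corner-gray over 9 cells = 4515  → 2.3037
row 5: Σ corner-gray over 9 cells = 3996  → 2.0389
row 6: Σ corner-gray over 9 cells = 4818  → 2.4583
row 7: Σ corner-gray over 9 cells = 5450  → 2.7808
row 8: Σ corner-gray over 9 cells = 4704  → 2.4002
Σ rows: total corner-gray = 41845  → 21.3509 mm³


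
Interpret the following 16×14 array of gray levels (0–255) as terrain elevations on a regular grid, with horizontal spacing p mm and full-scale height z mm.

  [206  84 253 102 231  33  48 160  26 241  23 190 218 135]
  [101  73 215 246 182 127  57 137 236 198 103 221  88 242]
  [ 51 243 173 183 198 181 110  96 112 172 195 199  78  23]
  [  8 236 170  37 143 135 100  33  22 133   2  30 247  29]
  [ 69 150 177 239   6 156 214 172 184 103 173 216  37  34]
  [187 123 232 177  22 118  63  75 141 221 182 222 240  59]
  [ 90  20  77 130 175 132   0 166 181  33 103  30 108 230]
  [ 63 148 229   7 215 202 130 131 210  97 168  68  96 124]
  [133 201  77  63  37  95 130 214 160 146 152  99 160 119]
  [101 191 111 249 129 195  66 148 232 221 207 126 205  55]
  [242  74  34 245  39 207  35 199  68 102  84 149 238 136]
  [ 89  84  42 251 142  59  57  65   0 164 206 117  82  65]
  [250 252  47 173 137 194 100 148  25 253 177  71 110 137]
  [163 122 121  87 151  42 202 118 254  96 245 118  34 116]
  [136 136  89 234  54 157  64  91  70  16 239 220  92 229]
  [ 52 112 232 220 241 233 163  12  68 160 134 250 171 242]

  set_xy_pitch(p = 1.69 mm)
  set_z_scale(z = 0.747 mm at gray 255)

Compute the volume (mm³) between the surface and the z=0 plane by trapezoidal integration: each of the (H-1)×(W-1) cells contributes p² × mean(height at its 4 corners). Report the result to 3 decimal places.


220.109

height_mm = gray/255 × 0.747; cell vol = 1.69² × mean(4 corners)
unit = 1.69² × 0.747 / (4×255) = 0.00209167 mm³ per gray-sum
row 0: Σ corner-gray over 13 cells = 7668  → 16.0390
row 1: Σ corner-gray over 13 cells = 8063  → 16.8652
row 2: Σ corner-gray over 13 cells = 6567  → 13.7360
row 3: Σ corner-gray over 13 cells = 6370  → 13.3240
row 4: Σ corner-gray over 13 cells = 7635  → 15.9699
row 5: Σ corner-gray over 13 cells = 6508  → 13.6126
row 6: Σ corner-gray over 13 cells = 6219  → 13.0081
row 7: Σ corner-gray over 13 cells = 6909  → 14.4514
row 8: Σ corner-gray over 13 cells = 7636  → 15.9720
row 9: Σ corner-gray over 13 cells = 7642  → 15.9846
row 10: Σ corner-gray over 13 cells = 6018  → 12.5877
row 11: Σ corner-gray over 13 cells = 6453  → 13.4976
row 12: Σ corner-gray over 13 cells = 7220  → 15.1019
row 13: Σ corner-gray over 13 cells = 6748  → 14.1146
row 14: Σ corner-gray over 13 cells = 7575  → 15.8444
Σ rows: total corner-gray = 105231  → 220.1089 mm³


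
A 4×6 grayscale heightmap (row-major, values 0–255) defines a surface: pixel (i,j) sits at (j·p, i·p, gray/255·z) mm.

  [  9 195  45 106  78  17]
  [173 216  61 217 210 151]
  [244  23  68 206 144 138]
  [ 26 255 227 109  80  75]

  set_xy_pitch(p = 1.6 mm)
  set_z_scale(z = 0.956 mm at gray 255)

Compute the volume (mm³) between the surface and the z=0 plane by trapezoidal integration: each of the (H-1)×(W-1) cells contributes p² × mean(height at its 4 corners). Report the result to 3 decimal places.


height_mm = gray/255 × 0.956; cell vol = 1.6² × mean(4 corners)
unit = 1.6² × 0.956 / (4×255) = 0.00239937 mm³ per gray-sum
row 0: Σ corner-gray over 5 cells = 2606  → 6.2528
row 1: Σ corner-gray over 5 cells = 2996  → 7.1885
row 2: Σ corner-gray over 5 cells = 2707  → 6.4951
Σ rows: total corner-gray = 8309  → 19.9364 mm³

19.936


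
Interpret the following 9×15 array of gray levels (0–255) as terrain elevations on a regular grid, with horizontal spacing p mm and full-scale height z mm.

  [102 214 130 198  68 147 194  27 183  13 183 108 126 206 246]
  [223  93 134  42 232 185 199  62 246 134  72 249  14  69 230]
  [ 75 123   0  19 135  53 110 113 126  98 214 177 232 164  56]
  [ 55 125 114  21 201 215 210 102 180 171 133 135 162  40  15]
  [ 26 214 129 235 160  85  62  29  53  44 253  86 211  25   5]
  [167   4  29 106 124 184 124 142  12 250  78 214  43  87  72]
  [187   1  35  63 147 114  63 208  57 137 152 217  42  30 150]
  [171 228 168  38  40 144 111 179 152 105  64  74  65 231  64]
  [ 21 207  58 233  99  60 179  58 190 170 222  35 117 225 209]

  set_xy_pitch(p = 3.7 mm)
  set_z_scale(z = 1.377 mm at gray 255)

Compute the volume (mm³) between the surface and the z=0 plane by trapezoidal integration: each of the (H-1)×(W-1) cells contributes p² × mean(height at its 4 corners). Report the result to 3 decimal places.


1010.531

height_mm = gray/255 × 1.377; cell vol = 3.7² × mean(4 corners)
unit = 3.7² × 1.377 / (4×255) = 0.0184815 mm³ per gray-sum
row 0: Σ corner-gray over 14 cells = 7857  → 145.2091
row 1: Σ corner-gray over 14 cells = 7174  → 132.5863
row 2: Σ corner-gray over 14 cells = 6947  → 128.3910
row 3: Σ corner-gray over 14 cells = 6891  → 127.3560
row 4: Σ corner-gray over 14 cells = 6236  → 115.2506
row 5: Σ corner-gray over 14 cells = 5902  → 109.0778
row 6: Σ corner-gray over 14 cells = 6302  → 116.4704
row 7: Σ corner-gray over 14 cells = 7369  → 136.1902
Σ rows: total corner-gray = 54678  → 1010.5315 mm³


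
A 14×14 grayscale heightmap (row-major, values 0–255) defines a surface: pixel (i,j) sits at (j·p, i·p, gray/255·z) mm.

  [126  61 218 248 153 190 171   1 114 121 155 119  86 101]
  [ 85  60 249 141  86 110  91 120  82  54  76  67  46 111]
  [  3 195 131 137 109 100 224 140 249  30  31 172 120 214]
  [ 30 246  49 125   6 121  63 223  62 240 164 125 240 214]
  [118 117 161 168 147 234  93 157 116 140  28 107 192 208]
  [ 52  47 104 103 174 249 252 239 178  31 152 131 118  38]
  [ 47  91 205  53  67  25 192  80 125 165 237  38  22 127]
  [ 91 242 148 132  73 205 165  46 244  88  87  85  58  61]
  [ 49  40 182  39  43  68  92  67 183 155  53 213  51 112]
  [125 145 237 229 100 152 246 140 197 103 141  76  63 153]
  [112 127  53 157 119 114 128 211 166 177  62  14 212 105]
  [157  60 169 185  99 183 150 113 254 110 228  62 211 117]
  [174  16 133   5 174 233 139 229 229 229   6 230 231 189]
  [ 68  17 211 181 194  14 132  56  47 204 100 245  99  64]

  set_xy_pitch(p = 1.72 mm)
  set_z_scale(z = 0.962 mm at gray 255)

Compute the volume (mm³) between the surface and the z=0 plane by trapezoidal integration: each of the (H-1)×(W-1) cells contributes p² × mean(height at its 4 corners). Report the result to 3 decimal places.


245.896

height_mm = gray/255 × 0.962; cell vol = 1.72² × mean(4 corners)
unit = 1.72² × 0.962 / (4×255) = 0.00279018 mm³ per gray-sum
row 0: Σ corner-gray over 13 cells = 6061  → 16.9113
row 1: Σ corner-gray over 13 cells = 6053  → 16.8889
row 2: Σ corner-gray over 13 cells = 7065  → 19.7126
row 3: Σ corner-gray over 13 cells = 7218  → 20.1395
row 4: Σ corner-gray over 13 cells = 7292  → 20.3460
row 5: Σ corner-gray over 13 cells = 6420  → 17.9129
row 6: Σ corner-gray over 13 cells = 6072  → 16.9420
row 7: Σ corner-gray over 13 cells = 5831  → 16.2695
row 8: Σ corner-gray over 13 cells = 6469  → 18.0497
row 9: Σ corner-gray over 13 cells = 7233  → 20.1814
row 10: Σ corner-gray over 13 cells = 7219  → 20.1423
row 11: Σ corner-gray over 13 cells = 7993  → 22.3019
row 12: Σ corner-gray over 13 cells = 7203  → 20.0976
Σ rows: total corner-gray = 88129  → 245.8955 mm³


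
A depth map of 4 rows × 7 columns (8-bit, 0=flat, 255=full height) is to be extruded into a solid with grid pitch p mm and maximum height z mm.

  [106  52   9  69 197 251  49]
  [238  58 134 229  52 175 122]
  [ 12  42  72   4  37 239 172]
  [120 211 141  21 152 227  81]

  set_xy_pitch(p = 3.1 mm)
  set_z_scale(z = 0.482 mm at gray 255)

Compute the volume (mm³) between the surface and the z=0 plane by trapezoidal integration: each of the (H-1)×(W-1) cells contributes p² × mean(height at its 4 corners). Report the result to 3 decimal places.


37.565

height_mm = gray/255 × 0.482; cell vol = 3.1² × mean(4 corners)
unit = 3.1² × 0.482 / (4×255) = 0.0045412 mm³ per gray-sum
row 0: Σ corner-gray over 6 cells = 2967  → 13.4737
row 1: Σ corner-gray over 6 cells = 2628  → 11.9343
row 2: Σ corner-gray over 6 cells = 2677  → 12.1568
Σ rows: total corner-gray = 8272  → 37.5648 mm³


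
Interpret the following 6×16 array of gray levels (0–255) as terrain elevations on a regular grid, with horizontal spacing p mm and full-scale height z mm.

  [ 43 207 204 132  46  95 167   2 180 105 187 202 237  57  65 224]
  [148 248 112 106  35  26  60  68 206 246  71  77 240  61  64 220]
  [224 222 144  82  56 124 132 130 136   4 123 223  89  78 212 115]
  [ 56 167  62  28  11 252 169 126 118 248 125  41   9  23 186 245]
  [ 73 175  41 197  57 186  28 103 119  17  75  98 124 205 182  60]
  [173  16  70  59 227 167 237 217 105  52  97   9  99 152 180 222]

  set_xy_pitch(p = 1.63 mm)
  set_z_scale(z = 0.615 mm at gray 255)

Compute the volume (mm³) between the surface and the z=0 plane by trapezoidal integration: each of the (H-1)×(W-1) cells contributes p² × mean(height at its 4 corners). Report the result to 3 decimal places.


height_mm = gray/255 × 0.615; cell vol = 1.63² × mean(4 corners)
unit = 1.63² × 0.615 / (4×255) = 0.00160195 mm³ per gray-sum
row 0: Σ corner-gray over 15 cells = 7647  → 12.2501
row 1: Σ corner-gray over 15 cells = 7457  → 11.9458
row 2: Σ corner-gray over 15 cells = 7280  → 11.6622
row 3: Σ corner-gray over 15 cells = 6778  → 10.8580
row 4: Σ corner-gray over 15 cells = 7116  → 11.3995
Σ rows: total corner-gray = 36278  → 58.1157 mm³

58.116


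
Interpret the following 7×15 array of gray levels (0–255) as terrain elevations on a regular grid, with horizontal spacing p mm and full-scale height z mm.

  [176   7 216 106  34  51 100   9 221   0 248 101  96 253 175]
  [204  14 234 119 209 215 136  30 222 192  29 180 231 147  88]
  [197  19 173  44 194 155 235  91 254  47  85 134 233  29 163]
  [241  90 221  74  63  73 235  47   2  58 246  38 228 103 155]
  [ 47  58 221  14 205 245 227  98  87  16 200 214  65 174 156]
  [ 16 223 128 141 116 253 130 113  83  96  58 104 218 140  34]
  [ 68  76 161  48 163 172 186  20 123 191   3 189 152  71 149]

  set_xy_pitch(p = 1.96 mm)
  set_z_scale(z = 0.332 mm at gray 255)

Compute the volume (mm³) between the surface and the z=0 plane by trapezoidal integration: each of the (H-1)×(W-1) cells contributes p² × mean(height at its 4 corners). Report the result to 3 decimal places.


55.253

height_mm = gray/255 × 0.332; cell vol = 1.96² × mean(4 corners)
unit = 1.96² × 0.332 / (4×255) = 0.0012504 mm³ per gray-sum
row 0: Σ corner-gray over 14 cells = 7443  → 9.3068
row 1: Σ corner-gray over 14 cells = 7954  → 9.9457
row 2: Σ corner-gray over 14 cells = 7098  → 8.8754
row 3: Σ corner-gray over 14 cells = 7203  → 9.0067
row 4: Σ corner-gray over 14 cells = 7507  → 9.3868
row 5: Σ corner-gray over 14 cells = 6983  → 8.7316
Σ rows: total corner-gray = 44188  → 55.2528 mm³


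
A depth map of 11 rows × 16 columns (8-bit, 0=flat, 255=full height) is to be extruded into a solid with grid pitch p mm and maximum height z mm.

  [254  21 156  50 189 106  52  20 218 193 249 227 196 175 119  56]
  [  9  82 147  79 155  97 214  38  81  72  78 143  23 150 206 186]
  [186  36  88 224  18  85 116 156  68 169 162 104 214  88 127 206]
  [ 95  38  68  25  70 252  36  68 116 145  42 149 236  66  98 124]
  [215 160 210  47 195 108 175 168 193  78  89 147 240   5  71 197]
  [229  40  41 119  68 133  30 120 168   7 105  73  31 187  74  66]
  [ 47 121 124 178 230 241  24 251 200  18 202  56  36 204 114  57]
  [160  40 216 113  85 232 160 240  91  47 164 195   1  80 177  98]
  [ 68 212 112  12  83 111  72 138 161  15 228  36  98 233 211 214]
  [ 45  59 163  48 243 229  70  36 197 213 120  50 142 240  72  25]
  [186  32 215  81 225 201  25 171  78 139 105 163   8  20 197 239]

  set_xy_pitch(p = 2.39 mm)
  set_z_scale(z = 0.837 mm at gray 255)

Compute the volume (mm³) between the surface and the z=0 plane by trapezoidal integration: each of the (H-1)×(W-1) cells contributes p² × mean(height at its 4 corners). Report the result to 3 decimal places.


342.504

height_mm = gray/255 × 0.837; cell vol = 2.39² × mean(4 corners)
unit = 2.39² × 0.837 / (4×255) = 0.00468728 mm³ per gray-sum
row 0: Σ corner-gray over 15 cells = 7577  → 35.5155
row 1: Σ corner-gray over 15 cells = 7027  → 32.9375
row 2: Σ corner-gray over 15 cells = 6739  → 31.5876
row 3: Σ corner-gray over 15 cells = 7221  → 33.8469
row 4: Σ corner-gray over 15 cells = 6871  → 32.2063
row 5: Σ corner-gray over 15 cells = 6789  → 31.8220
row 6: Σ corner-gray over 15 cells = 8042  → 37.6951
row 7: Σ corner-gray over 15 cells = 7666  → 35.9327
row 8: Σ corner-gray over 15 cells = 7560  → 35.4359
row 9: Σ corner-gray over 15 cells = 7579  → 35.5249
Σ rows: total corner-gray = 73071  → 342.5044 mm³


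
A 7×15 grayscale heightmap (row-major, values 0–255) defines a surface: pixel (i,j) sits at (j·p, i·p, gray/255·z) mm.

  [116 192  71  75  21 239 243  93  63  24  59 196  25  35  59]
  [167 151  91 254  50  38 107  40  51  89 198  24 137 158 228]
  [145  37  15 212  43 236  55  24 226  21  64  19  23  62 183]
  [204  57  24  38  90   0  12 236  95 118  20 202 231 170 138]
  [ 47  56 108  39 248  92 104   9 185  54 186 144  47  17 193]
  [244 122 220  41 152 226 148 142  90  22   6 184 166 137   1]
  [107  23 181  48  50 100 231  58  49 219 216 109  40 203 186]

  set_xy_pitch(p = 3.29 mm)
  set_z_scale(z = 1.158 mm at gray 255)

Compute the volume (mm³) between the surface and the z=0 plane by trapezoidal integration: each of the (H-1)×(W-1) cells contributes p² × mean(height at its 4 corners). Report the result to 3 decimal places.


441.724

height_mm = gray/255 × 1.158; cell vol = 3.29² × mean(4 corners)
unit = 3.29² × 1.158 / (4×255) = 0.0122885 mm³ per gray-sum
row 0: Σ corner-gray over 14 cells = 6018  → 73.9524
row 1: Σ corner-gray over 14 cells = 5573  → 68.4840
row 2: Σ corner-gray over 14 cells = 5330  → 65.4979
row 3: Σ corner-gray over 14 cells = 5746  → 70.6099
row 4: Σ corner-gray over 14 cells = 6375  → 78.3394
row 5: Σ corner-gray over 14 cells = 6904  → 84.8401
Σ rows: total corner-gray = 35946  → 441.7238 mm³


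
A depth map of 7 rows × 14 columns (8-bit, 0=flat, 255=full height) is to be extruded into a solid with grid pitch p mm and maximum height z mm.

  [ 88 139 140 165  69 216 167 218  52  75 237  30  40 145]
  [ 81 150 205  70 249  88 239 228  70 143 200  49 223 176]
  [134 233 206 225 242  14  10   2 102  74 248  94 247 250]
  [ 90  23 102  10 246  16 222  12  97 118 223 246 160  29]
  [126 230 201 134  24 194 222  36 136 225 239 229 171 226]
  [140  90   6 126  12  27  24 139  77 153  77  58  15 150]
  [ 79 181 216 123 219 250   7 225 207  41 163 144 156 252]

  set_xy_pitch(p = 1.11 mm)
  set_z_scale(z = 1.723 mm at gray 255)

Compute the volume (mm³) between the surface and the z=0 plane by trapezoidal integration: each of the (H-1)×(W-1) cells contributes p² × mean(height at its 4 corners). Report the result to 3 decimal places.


87.522

height_mm = gray/255 × 1.723; cell vol = 1.11² × mean(4 corners)
unit = 1.11² × 1.723 / (4×255) = 0.00208128 mm³ per gray-sum
row 0: Σ corner-gray over 13 cells = 7414  → 15.4306
row 1: Σ corner-gray over 13 cells = 7863  → 16.3651
row 2: Σ corner-gray over 13 cells = 6847  → 14.2505
row 3: Σ corner-gray over 13 cells = 7503  → 15.6159
row 4: Σ corner-gray over 13 cells = 6332  → 13.1787
row 5: Σ corner-gray over 13 cells = 6093  → 12.6813
Σ rows: total corner-gray = 42052  → 87.5221 mm³


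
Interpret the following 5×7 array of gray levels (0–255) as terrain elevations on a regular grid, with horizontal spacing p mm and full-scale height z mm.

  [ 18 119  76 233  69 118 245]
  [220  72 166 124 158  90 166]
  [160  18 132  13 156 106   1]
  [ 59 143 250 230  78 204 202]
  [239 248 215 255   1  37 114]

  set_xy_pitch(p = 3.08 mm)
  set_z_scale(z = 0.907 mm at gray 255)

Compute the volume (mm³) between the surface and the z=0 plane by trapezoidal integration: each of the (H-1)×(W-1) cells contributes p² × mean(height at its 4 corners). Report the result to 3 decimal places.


height_mm = gray/255 × 0.907; cell vol = 3.08² × mean(4 corners)
unit = 3.08² × 0.907 / (4×255) = 0.00843546 mm³ per gray-sum
row 0: Σ corner-gray over 6 cells = 3099  → 26.1415
row 1: Σ corner-gray over 6 cells = 2617  → 22.0756
row 2: Σ corner-gray over 6 cells = 3082  → 25.9981
row 3: Σ corner-gray over 6 cells = 3936  → 33.2020
Σ rows: total corner-gray = 12734  → 107.4171 mm³

107.417


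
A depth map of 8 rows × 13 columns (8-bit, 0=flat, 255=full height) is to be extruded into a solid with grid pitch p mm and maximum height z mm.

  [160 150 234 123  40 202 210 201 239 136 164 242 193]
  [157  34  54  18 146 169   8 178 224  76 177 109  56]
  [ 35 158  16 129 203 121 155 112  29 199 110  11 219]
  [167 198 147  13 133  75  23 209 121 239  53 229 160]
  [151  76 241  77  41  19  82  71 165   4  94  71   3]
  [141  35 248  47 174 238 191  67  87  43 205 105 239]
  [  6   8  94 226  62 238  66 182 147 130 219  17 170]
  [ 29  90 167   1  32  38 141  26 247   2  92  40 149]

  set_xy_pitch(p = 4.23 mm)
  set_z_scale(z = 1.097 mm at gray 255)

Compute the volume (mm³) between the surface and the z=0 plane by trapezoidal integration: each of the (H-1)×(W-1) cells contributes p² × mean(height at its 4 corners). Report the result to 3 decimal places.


height_mm = gray/255 × 1.097; cell vol = 4.23² × mean(4 corners)
unit = 4.23² × 1.097 / (4×255) = 0.0192436 mm³ per gray-sum
row 0: Σ corner-gray over 12 cells = 6834  → 131.5110
row 1: Σ corner-gray over 12 cells = 5339  → 102.7418
row 2: Σ corner-gray over 12 cells = 5947  → 114.4419
row 3: Σ corner-gray over 12 cells = 5243  → 100.8944
row 4: Σ corner-gray over 12 cells = 5296  → 101.9143
row 5: Σ corner-gray over 12 cells = 6214  → 119.5800
row 6: Σ corner-gray over 12 cells = 4884  → 93.9859
Σ rows: total corner-gray = 39757  → 765.0693 mm³

765.069


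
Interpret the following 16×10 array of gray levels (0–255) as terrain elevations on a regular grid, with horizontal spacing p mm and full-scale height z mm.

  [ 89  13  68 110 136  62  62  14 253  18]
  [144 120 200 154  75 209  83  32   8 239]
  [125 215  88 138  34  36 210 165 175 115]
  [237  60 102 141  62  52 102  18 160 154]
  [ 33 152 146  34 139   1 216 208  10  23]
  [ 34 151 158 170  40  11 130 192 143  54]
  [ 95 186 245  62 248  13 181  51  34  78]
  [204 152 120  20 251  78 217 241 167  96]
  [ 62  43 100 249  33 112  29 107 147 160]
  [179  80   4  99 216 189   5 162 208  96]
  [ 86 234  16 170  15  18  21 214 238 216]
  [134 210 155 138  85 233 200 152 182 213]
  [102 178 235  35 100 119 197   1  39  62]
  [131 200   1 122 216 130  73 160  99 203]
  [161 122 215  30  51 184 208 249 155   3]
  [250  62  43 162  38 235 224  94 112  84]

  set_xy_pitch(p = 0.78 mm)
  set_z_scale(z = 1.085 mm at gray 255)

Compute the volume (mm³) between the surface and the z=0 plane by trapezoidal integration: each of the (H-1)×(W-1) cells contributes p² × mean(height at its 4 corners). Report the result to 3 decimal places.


43.135

height_mm = gray/255 × 1.085; cell vol = 0.78² × mean(4 corners)
unit = 0.78² × 1.085 / (4×255) = 0.000647171 mm³ per gray-sum
row 0: Σ corner-gray over 9 cells = 3688  → 2.3868
row 1: Σ corner-gray over 9 cells = 4507  → 2.9168
row 2: Σ corner-gray over 9 cells = 4147  → 2.6838
row 3: Σ corner-gray over 9 cells = 3653  → 2.3641
row 4: Σ corner-gray over 9 cells = 3946  → 2.5537
row 5: Σ corner-gray over 9 cells = 4291  → 2.7770
row 6: Σ corner-gray over 9 cells = 5005  → 3.2391
row 7: Σ corner-gray over 9 cells = 4654  → 3.0119
row 8: Σ corner-gray over 9 cells = 4063  → 2.6295
row 9: Σ corner-gray over 9 cells = 4355  → 2.8184
row 10: Σ corner-gray over 9 cells = 5211  → 3.3724
row 11: Σ corner-gray over 9 cells = 5029  → 3.2546
row 12: Σ corner-gray over 9 cells = 4308  → 2.7880
row 13: Σ corner-gray over 9 cells = 4928  → 3.1893
row 14: Σ corner-gray over 9 cells = 4866  → 3.1491
Σ rows: total corner-gray = 66651  → 43.1346 mm³


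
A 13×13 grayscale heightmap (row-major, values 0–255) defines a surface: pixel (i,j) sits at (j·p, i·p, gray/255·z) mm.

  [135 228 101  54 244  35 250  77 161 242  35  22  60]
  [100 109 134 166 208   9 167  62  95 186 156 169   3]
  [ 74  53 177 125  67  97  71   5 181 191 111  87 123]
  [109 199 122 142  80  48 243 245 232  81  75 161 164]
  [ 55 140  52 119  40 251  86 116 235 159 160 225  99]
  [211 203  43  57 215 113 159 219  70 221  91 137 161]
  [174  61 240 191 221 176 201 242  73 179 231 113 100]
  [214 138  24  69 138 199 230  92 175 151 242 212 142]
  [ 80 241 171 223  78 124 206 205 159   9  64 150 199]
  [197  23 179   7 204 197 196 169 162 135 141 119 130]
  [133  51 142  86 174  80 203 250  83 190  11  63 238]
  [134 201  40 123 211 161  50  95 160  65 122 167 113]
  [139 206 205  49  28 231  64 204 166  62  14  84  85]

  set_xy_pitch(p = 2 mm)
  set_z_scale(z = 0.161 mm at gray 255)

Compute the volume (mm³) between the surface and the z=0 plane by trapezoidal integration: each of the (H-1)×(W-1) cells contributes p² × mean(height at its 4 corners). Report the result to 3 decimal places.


height_mm = gray/255 × 0.161; cell vol = 2² × mean(4 corners)
unit = 2² × 0.161 / (4×255) = 0.000631373 mm³ per gray-sum
row 0: Σ corner-gray over 12 cells = 6118  → 3.8627
row 1: Σ corner-gray over 12 cells = 5552  → 3.5054
row 2: Σ corner-gray over 12 cells = 6056  → 3.8236
row 3: Σ corner-gray over 12 cells = 6849  → 4.3243
row 4: Σ corner-gray over 12 cells = 6748  → 4.2605
row 5: Σ corner-gray over 12 cells = 7558  → 4.7719
row 6: Σ corner-gray over 12 cells = 7826  → 4.9411
row 7: Σ corner-gray over 12 cells = 7235  → 4.5680
row 8: Σ corner-gray over 12 cells = 6930  → 4.3754
row 9: Σ corner-gray over 12 cells = 6428  → 4.0585
row 10: Σ corner-gray over 12 cells = 6074  → 3.8350
row 11: Σ corner-gray over 12 cells = 5887  → 3.7169
Σ rows: total corner-gray = 79261  → 50.0432 mm³

50.043
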